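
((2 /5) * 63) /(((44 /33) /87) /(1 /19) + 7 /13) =427518 /14075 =30.37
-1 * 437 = -437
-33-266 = -299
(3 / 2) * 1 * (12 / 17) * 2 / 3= 12 / 17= 0.71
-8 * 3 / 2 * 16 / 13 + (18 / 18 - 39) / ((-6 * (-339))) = -195511 / 13221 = -14.79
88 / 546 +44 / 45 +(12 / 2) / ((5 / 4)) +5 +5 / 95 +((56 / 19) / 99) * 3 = 1896728 / 171171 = 11.08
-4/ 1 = -4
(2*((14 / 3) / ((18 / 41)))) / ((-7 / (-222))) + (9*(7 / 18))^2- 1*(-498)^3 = 4446240425 / 36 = 123506678.47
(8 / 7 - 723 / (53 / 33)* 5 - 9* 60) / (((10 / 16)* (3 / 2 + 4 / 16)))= -33119392 / 12985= -2550.59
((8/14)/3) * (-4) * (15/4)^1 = -20/7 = -2.86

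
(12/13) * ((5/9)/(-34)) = -10/663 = -0.02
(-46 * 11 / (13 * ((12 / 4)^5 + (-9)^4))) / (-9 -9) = 0.00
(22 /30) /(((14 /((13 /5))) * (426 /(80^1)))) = 572 /22365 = 0.03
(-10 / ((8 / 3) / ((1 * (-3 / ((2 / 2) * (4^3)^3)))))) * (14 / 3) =105 / 524288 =0.00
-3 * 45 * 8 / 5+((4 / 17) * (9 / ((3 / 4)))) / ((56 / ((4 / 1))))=-215.80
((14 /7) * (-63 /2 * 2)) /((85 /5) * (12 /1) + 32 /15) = -945 /1546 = -0.61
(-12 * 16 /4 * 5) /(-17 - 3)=12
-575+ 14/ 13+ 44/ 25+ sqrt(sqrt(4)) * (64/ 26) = -185953/ 325+ 32 * sqrt(2)/ 13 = -568.68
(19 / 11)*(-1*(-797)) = 15143 / 11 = 1376.64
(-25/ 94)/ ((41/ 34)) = -425/ 1927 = -0.22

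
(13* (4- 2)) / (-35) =-26 / 35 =-0.74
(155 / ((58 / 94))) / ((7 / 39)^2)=11080485 / 1421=7797.67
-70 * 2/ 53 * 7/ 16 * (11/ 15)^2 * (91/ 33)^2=-405769/ 85860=-4.73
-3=-3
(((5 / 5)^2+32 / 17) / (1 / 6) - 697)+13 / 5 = -57554 / 85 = -677.11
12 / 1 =12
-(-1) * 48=48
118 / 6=59 / 3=19.67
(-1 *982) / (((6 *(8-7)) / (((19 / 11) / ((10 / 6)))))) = -169.62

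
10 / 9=1.11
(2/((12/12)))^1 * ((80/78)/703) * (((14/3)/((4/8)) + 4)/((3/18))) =6400/27417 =0.23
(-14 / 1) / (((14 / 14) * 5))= -14 / 5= -2.80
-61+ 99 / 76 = -4537 / 76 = -59.70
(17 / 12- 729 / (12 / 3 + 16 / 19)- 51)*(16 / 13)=-246.32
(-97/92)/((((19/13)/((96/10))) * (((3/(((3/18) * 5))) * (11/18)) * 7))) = -0.45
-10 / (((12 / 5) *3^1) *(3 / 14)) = -175 / 27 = -6.48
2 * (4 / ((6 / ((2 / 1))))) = 8 / 3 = 2.67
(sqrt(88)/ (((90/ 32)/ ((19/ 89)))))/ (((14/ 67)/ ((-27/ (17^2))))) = -61104* sqrt(22)/ 900235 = -0.32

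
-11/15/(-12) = 11/180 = 0.06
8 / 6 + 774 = 775.33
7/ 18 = 0.39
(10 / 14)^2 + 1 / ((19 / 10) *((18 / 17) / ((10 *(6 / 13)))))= 101825 / 36309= 2.80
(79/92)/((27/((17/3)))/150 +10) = 33575/392242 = 0.09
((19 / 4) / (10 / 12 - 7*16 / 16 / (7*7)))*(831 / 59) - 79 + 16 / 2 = 88607 / 3422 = 25.89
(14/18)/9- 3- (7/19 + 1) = -6590/1539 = -4.28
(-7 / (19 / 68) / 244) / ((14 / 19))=-17 / 122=-0.14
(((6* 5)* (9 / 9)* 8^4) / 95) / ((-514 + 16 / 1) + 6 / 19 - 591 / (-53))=-434176 / 163313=-2.66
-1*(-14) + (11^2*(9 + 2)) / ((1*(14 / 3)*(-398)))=74015 / 5572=13.28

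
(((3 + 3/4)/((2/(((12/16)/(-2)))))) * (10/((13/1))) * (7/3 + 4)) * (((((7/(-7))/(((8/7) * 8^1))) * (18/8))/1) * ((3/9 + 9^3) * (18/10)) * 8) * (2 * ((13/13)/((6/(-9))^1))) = -88392465/3328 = -26560.24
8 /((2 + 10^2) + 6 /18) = 24 /307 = 0.08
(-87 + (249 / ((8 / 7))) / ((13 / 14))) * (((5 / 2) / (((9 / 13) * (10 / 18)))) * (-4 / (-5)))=7677 / 10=767.70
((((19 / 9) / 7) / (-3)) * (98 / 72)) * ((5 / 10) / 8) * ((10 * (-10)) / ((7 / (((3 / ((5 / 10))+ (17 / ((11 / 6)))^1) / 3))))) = 3325 / 5346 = 0.62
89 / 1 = 89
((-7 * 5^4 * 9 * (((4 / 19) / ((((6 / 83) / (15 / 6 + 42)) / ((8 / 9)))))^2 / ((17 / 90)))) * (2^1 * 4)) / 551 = -1222318025600000 / 30433383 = -40163725.00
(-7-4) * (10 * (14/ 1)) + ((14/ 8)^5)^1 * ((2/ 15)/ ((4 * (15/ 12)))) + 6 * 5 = -57967193/ 38400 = -1509.56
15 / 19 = 0.79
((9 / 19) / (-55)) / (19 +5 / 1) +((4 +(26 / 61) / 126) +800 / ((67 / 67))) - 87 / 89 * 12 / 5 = 458442877499 / 571869144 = 801.66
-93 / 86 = -1.08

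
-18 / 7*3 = -54 / 7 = -7.71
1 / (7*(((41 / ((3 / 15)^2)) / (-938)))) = -134 / 1025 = -0.13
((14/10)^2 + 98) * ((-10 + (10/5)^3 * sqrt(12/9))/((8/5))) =-2499/4 + 1666 * sqrt(3)/5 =-47.63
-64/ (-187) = 64/ 187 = 0.34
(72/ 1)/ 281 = 72/ 281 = 0.26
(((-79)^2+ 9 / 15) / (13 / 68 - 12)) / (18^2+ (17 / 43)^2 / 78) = -1.63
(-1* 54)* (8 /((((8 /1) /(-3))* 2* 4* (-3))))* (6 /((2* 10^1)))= -81 /40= -2.02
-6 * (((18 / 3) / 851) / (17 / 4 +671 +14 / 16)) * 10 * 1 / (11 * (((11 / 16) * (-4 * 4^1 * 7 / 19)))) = 0.00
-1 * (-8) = 8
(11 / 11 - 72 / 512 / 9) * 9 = 567 / 64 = 8.86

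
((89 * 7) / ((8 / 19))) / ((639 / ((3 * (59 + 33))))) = 272251 / 426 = 639.09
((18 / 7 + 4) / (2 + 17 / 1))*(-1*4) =-184 / 133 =-1.38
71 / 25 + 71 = 1846 / 25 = 73.84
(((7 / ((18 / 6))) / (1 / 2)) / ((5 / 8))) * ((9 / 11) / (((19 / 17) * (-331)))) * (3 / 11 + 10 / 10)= -79968 / 3804845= -0.02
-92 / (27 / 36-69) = 1.35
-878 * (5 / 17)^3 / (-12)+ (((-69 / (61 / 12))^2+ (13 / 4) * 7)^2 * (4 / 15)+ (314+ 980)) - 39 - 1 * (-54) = 51985599001095187 / 4081477009980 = 12736.96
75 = 75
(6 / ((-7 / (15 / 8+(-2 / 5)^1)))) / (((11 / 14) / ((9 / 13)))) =-1593 / 1430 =-1.11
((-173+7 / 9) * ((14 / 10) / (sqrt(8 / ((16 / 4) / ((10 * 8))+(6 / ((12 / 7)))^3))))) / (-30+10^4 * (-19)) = 7 * sqrt(8585) / 220680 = 0.00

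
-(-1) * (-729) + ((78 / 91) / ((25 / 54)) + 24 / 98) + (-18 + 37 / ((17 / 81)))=-11841294 / 20825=-568.61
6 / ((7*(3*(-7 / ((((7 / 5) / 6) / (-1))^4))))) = -49 / 405000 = -0.00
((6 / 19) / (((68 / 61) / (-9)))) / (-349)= 1647 / 225454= 0.01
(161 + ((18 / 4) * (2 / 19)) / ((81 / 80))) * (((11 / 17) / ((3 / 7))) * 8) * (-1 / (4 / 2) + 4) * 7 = 416705212 / 8721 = 47781.82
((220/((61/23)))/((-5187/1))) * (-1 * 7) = 5060/45201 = 0.11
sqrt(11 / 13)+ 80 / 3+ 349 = sqrt(143) / 13+ 1127 / 3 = 376.59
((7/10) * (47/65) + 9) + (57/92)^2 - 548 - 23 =-1543501347/2750800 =-561.11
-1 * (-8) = 8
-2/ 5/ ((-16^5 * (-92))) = -1/ 241172480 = -0.00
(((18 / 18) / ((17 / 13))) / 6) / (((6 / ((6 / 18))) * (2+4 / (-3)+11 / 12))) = 13 / 2907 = 0.00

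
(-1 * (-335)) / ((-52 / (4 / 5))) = -67 / 13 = -5.15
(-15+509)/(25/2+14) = 988/53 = 18.64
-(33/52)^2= -1089/2704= -0.40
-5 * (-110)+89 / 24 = 553.71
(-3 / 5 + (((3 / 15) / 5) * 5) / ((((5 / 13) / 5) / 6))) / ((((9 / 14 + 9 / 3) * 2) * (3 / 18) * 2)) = 105 / 17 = 6.18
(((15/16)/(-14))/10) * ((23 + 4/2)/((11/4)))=-75/1232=-0.06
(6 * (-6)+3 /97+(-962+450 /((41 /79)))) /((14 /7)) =-520573 /7954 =-65.45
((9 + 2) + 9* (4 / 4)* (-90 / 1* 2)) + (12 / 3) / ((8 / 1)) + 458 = -2301 / 2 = -1150.50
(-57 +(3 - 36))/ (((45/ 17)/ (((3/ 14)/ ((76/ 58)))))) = -1479/ 266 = -5.56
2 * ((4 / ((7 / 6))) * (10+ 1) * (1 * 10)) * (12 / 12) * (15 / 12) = 6600 / 7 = 942.86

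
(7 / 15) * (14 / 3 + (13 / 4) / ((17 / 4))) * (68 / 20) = 1939 / 225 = 8.62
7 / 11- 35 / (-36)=637 / 396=1.61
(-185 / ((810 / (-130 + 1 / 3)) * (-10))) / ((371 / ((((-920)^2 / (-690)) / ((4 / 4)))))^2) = -9745788160 / 301020867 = -32.38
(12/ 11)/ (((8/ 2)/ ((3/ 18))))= 1/ 22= 0.05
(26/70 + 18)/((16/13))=8359/560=14.93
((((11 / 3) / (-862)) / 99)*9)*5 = -5 / 2586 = -0.00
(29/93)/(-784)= -29/72912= -0.00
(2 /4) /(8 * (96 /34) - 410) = -17 /13172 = -0.00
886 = 886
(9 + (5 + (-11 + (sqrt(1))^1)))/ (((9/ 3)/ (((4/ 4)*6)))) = 8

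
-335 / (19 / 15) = -5025 / 19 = -264.47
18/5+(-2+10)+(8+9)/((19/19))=143/5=28.60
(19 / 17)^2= 361 / 289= 1.25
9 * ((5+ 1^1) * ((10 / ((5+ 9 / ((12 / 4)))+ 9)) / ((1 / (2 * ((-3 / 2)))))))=-1620 / 17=-95.29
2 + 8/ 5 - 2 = 8/ 5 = 1.60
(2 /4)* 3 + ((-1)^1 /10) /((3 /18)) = 9 /10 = 0.90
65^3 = 274625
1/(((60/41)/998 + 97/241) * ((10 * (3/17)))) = 83820523/59752590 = 1.40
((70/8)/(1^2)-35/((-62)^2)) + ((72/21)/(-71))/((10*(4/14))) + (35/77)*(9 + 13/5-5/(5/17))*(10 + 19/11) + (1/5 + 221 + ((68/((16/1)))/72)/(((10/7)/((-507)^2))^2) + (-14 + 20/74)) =1868113258087000590819/977504598400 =1911104317.20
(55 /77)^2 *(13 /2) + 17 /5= 3291 /490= 6.72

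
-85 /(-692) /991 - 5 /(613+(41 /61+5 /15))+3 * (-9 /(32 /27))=-14048289954961 /616443193888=-22.79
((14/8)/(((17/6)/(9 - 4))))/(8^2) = 105/2176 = 0.05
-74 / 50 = -37 / 25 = -1.48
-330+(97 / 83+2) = -27127 / 83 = -326.83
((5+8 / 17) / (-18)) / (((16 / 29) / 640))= -17980 / 51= -352.55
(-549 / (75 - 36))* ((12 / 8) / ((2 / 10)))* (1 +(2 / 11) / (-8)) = -118035 / 1144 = -103.18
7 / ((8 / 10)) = 35 / 4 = 8.75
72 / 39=24 / 13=1.85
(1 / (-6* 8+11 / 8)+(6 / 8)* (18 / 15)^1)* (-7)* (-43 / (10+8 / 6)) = 2959131 / 126820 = 23.33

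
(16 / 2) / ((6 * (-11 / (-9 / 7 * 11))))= 1.71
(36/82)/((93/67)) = 402/1271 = 0.32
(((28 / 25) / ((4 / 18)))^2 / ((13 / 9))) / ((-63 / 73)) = -165564 / 8125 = -20.38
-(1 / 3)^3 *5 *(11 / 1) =-55 / 27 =-2.04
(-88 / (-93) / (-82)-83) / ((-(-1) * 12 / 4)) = -316523 / 11439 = -27.67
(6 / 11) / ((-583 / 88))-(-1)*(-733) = -427387 / 583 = -733.08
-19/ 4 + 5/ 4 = -3.50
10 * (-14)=-140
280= 280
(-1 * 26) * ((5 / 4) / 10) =-13 / 4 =-3.25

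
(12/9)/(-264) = -0.01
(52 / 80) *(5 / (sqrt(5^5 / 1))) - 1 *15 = -15 + 13 *sqrt(5) / 500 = -14.94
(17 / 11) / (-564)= -17 / 6204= -0.00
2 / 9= 0.22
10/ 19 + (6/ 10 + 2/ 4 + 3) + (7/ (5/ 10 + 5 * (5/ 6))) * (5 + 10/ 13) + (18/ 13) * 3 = 21531/ 1235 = 17.43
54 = 54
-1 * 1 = -1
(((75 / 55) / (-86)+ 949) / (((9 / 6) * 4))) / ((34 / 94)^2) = 1983105451 / 1640364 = 1208.94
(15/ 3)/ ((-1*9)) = -5/ 9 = -0.56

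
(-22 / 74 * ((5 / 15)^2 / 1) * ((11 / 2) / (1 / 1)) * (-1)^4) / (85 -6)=-121 / 52614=-0.00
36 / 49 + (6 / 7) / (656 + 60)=12909 / 17542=0.74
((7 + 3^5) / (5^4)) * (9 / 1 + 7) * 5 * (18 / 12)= 48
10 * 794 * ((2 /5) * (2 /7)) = 6352 /7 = 907.43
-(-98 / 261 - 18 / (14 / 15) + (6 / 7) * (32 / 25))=847913 / 45675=18.56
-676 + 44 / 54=-18230 / 27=-675.19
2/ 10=1/ 5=0.20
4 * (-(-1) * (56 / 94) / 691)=112 / 32477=0.00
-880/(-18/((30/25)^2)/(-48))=-16896/5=-3379.20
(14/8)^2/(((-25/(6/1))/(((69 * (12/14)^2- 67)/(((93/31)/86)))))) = 34357/100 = 343.57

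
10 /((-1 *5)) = -2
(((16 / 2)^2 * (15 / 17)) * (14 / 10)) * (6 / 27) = 896 / 51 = 17.57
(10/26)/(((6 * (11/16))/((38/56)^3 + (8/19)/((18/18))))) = 509895/7455448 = 0.07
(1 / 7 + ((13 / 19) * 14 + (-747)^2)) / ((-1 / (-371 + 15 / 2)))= 26977694115 / 133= 202839805.38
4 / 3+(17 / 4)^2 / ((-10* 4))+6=13213 / 1920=6.88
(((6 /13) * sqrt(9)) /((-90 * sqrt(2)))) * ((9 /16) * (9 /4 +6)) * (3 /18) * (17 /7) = -1683 * sqrt(2) /116480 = -0.02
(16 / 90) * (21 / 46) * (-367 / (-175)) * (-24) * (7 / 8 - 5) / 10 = 1.69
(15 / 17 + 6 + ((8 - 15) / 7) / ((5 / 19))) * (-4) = -1048 / 85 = -12.33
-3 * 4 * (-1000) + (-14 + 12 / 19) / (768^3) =51640270847873 / 4303355904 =12000.00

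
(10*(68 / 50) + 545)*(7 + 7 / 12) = 84721 / 20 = 4236.05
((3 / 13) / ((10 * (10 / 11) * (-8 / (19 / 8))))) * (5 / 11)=-57 / 16640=-0.00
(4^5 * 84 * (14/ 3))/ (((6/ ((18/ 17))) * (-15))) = -401408/ 85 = -4722.45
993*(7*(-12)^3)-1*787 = -12012115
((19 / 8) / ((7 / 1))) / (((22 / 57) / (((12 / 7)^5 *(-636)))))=-10712030976 / 1294139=-8277.34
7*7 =49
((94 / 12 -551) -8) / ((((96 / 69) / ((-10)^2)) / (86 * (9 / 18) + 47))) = -28522875 / 8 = -3565359.38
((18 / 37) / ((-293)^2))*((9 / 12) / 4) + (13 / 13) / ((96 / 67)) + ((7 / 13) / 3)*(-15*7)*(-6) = 451022062495 / 3964163424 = 113.77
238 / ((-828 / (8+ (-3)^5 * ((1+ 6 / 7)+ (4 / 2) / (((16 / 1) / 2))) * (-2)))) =-245633 / 828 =-296.66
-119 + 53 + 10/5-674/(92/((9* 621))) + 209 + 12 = -81577/2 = -40788.50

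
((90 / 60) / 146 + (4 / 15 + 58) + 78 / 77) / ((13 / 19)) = 379926299 / 4384380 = 86.65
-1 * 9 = -9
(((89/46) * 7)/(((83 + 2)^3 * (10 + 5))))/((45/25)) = 623/762743250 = 0.00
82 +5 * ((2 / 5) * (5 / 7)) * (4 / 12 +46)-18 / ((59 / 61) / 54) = -1061524 / 1239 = -856.76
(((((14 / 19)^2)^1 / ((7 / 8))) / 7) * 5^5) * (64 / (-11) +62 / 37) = -168600000 / 146927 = -1147.51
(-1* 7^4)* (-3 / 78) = 2401 / 26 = 92.35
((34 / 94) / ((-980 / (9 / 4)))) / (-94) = 0.00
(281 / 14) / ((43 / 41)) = 11521 / 602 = 19.14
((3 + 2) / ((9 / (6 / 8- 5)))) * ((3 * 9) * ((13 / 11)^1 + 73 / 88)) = -45135 / 352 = -128.22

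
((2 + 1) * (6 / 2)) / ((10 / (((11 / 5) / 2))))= 99 / 100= 0.99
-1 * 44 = -44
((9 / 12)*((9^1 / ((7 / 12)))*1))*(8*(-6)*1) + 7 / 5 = -554.03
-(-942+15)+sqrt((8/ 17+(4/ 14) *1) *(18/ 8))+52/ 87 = 9 *sqrt(1190)/ 238+80701/ 87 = 928.90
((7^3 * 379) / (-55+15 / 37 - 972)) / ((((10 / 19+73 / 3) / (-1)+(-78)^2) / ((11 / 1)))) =-3015800403 / 13118572064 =-0.23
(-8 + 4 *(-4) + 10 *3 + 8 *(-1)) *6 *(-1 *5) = 60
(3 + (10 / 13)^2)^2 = 12.90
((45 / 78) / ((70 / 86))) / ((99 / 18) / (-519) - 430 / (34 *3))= -379389 / 2262169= -0.17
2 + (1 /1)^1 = 3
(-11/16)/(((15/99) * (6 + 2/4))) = -363/520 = -0.70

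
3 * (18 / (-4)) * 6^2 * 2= -972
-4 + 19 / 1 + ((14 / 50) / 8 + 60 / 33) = 37077 / 2200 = 16.85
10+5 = 15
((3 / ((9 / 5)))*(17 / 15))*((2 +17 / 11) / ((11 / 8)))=1768 / 363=4.87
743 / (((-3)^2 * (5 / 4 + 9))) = 2972 / 369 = 8.05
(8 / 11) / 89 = 8 / 979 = 0.01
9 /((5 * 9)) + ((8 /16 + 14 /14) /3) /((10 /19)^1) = 23 /20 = 1.15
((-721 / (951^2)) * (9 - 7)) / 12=-721 / 5426406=-0.00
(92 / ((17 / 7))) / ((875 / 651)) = 59892 / 2125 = 28.18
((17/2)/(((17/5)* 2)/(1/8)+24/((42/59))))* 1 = 595/6168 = 0.10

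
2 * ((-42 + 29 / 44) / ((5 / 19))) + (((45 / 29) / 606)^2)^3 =-698316829052349236147777417 / 2222587633336952520041920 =-314.19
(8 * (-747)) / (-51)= 1992 / 17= 117.18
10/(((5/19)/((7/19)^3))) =686/361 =1.90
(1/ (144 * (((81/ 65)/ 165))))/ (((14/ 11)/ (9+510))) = 6803225/ 18144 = 374.96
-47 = -47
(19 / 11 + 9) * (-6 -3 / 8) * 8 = -6018 / 11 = -547.09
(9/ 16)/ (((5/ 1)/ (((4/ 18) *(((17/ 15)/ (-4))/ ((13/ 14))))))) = -119/ 15600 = -0.01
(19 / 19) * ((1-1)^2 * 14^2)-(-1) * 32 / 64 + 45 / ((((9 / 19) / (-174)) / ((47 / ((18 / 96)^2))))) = -132592637 / 6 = -22098772.83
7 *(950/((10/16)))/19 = 560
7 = 7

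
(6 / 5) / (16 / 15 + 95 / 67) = 1206 / 2497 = 0.48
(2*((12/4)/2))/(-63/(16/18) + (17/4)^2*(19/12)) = -576/8117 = -0.07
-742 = -742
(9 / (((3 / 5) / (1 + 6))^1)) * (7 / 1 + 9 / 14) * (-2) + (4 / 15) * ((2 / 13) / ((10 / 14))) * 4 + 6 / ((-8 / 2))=-1606.27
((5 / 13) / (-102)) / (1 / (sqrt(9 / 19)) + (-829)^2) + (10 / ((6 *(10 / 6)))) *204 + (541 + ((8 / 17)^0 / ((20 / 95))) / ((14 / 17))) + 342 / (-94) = sqrt(19) / 375762032817964 + 184728842654823690761 / 247251417594220312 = 747.13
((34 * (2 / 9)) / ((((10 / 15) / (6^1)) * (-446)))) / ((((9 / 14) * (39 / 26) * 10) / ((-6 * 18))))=1904 / 1115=1.71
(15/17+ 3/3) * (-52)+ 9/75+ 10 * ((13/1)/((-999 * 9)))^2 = -3358740709219/34356184425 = -97.76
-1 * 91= -91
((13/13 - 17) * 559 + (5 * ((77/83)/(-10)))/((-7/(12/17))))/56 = -6309959/39508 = -159.71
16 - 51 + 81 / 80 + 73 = 39.01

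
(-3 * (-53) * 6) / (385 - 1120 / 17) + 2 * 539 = 5864368 / 5425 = 1080.99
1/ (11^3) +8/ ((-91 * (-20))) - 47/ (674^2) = 1387514857/ 275111816980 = 0.01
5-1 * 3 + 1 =3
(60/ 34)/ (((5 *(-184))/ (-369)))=1107/ 1564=0.71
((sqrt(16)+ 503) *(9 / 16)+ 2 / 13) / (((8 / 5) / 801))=237700755 / 1664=142849.01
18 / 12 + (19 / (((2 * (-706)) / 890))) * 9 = -37518 / 353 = -106.28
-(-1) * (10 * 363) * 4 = 14520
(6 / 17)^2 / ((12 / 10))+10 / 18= 1715 / 2601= 0.66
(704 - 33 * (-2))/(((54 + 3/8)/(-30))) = -12320/29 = -424.83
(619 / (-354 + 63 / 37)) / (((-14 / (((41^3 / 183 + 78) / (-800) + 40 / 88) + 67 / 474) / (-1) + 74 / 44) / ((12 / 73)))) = -128782469656 / 226725473319355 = -0.00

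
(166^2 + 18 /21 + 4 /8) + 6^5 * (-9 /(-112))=394551 /14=28182.21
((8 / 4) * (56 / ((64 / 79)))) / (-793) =-553 / 3172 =-0.17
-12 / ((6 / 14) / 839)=-23492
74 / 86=37 / 43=0.86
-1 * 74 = -74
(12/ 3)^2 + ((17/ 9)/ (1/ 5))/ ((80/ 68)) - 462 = -15767/ 36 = -437.97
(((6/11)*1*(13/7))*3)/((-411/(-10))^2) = 2600/1445213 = 0.00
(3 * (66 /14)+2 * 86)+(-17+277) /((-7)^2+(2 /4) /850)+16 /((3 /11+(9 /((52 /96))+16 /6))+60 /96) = 7763538825755 /40384241499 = 192.24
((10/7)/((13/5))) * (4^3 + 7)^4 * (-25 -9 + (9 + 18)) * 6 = -586423407.69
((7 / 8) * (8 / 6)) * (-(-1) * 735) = 1715 / 2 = 857.50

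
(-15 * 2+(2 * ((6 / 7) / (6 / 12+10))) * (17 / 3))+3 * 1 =-3833 / 147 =-26.07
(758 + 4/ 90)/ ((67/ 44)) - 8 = 1476808/ 3015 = 489.82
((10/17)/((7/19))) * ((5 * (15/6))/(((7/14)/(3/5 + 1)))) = 63.87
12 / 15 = 4 / 5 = 0.80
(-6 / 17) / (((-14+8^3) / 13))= -13 / 1411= -0.01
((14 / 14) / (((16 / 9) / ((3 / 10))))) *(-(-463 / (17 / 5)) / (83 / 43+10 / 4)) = 179181 / 34544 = 5.19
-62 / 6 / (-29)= 31 / 87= 0.36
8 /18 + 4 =40 /9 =4.44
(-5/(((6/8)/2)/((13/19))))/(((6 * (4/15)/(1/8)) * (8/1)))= -325/3648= -0.09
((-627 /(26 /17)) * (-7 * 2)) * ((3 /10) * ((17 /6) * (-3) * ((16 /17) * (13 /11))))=-81396 /5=-16279.20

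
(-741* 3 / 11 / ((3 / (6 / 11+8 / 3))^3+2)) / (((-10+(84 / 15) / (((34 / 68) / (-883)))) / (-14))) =-92666999880 / 912635239109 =-0.10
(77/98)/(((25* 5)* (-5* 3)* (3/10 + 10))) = -0.00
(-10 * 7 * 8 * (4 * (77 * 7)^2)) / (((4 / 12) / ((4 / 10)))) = -780920448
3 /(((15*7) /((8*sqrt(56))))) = 16*sqrt(14) /35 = 1.71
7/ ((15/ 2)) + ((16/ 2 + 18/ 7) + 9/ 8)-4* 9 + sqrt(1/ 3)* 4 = -19631/ 840 + 4* sqrt(3)/ 3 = -21.06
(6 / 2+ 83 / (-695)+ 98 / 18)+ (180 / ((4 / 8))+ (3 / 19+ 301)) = 79564697 / 118845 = 669.48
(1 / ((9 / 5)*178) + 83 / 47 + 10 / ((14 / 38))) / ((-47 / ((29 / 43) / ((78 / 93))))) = -13699202033 / 27694789668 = -0.49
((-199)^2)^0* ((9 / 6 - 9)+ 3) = -9 / 2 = -4.50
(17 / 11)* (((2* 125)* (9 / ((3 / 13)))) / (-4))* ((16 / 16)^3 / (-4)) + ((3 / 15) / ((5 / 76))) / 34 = 35225219 / 37400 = 941.85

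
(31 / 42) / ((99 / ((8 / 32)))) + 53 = 881527 / 16632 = 53.00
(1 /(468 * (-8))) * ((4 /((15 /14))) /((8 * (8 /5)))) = -7 /89856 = -0.00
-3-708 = -711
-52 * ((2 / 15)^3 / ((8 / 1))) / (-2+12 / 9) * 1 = 26 / 1125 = 0.02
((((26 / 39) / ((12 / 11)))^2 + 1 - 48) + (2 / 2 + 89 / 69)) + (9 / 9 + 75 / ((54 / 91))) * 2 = 1568207 / 7452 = 210.44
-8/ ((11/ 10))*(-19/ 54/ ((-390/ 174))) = -4408/ 3861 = -1.14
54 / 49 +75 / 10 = 843 / 98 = 8.60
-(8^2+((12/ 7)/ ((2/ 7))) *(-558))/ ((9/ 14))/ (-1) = -45976/ 9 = -5108.44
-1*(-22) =22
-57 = -57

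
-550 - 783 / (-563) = -308867 / 563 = -548.61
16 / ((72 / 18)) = 4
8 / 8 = 1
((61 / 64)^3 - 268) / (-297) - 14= -339989047 / 25952256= -13.10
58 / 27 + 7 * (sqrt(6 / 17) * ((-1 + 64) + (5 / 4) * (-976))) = 58 / 27 - 8099 * sqrt(102) / 17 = -4809.37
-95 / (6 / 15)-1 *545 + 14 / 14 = -1563 / 2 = -781.50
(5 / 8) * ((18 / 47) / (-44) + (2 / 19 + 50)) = 4920985 / 157168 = 31.31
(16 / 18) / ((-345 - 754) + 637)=-4 / 2079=-0.00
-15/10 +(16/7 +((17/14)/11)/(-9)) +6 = 4694/693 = 6.77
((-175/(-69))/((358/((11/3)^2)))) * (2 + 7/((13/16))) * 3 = 21175/6981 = 3.03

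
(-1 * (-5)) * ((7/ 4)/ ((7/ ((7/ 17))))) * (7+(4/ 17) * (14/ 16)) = 8575/ 2312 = 3.71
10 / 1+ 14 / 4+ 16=59 / 2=29.50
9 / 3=3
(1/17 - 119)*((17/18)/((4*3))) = -337/36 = -9.36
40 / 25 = 1.60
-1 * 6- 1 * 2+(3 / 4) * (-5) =-47 / 4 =-11.75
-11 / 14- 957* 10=-133991 / 14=-9570.79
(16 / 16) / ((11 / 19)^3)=6859 / 1331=5.15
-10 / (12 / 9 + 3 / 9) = -6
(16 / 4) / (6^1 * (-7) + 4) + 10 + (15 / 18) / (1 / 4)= 13.23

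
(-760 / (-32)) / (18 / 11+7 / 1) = 11 / 4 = 2.75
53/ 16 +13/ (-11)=375/ 176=2.13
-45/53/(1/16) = -720/53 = -13.58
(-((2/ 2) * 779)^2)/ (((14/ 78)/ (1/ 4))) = -23666799/ 28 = -845242.82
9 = 9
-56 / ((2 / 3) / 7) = -588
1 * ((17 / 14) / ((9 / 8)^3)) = 4352 / 5103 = 0.85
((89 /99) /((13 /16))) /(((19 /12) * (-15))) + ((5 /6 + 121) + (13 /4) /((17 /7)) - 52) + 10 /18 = 198651139 /2771340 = 71.68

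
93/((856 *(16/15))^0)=93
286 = 286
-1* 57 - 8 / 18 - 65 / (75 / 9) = -2936 / 45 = -65.24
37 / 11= 3.36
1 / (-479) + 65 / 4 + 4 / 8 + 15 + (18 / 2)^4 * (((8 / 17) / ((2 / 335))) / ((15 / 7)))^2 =4915755278845 / 553724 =8877627.26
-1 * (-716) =716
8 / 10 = 4 / 5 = 0.80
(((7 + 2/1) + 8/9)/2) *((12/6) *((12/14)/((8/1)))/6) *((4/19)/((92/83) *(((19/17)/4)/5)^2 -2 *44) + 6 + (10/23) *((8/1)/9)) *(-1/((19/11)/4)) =-32028126546757/12268023578937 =-2.61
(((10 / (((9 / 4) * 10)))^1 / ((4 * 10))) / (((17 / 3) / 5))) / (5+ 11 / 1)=1 / 1632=0.00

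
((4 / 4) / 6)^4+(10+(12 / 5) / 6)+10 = 132197 / 6480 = 20.40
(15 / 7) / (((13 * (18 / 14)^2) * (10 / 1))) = 7 / 702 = 0.01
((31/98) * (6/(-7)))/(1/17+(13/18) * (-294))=4743/3713318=0.00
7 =7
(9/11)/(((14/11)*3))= 3/14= 0.21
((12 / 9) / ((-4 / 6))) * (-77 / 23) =154 / 23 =6.70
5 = 5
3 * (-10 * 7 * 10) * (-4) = 8400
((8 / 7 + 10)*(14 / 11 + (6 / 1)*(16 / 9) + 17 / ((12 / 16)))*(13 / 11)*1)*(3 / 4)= 289497 / 847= 341.79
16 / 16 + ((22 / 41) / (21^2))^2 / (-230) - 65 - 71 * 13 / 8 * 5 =-192755176580341 / 300768756120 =-640.88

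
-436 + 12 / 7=-434.29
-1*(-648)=648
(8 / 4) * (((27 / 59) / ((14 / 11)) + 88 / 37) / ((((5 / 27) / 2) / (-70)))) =-4139.77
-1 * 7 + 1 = -6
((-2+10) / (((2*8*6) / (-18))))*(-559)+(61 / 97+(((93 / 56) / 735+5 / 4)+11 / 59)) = 66000995443 / 78519560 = 840.57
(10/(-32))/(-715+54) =5/10576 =0.00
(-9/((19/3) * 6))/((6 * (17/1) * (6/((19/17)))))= -1/2312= -0.00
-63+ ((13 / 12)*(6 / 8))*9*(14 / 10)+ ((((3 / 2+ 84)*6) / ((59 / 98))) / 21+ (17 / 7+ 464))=15008167 / 33040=454.24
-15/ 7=-2.14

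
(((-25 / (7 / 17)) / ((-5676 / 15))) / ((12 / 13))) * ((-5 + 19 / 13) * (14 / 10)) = -9775 / 11352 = -0.86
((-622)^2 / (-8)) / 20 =-96721 / 40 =-2418.02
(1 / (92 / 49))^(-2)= 8464 / 2401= 3.53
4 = 4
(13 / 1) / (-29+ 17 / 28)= -364 / 795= -0.46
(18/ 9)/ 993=0.00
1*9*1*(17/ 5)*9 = 1377/ 5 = 275.40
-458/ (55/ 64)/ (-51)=29312/ 2805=10.45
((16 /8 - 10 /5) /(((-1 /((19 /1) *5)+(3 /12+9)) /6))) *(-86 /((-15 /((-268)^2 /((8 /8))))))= 0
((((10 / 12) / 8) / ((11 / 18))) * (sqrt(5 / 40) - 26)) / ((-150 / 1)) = 13 / 440 - sqrt(2) / 3520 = 0.03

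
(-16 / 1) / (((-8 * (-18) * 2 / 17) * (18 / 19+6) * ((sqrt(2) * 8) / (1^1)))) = -323 * sqrt(2) / 38016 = -0.01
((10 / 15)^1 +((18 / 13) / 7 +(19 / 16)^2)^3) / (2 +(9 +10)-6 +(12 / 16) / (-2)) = 182970432757409 / 554703878356992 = 0.33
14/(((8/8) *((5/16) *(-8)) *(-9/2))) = 56/45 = 1.24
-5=-5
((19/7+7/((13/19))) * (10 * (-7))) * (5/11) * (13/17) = -58900/187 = -314.97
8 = 8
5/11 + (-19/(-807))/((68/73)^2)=19771601/41047248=0.48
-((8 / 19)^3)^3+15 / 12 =1612901617983 / 1290750791116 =1.25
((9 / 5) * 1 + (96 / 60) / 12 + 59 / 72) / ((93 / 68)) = 16847 / 8370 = 2.01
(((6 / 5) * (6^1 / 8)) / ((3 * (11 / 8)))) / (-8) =-3 / 110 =-0.03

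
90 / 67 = 1.34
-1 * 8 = -8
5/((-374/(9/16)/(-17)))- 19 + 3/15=-32863/1760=-18.67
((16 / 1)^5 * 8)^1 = 8388608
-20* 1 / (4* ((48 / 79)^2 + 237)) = -31205 / 1481421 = -0.02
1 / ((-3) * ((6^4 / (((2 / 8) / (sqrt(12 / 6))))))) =-sqrt(2) / 31104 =-0.00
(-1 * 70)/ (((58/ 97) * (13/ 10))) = -90.05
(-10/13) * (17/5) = -34/13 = -2.62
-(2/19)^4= -16/130321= -0.00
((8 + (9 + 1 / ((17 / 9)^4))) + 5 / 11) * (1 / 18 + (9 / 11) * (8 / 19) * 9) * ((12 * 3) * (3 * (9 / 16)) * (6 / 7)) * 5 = 77457341158695 / 5376413812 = 14406.88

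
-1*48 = -48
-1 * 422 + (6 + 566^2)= 319940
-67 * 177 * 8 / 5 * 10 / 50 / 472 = -201 / 25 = -8.04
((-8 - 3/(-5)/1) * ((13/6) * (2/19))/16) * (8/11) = -0.08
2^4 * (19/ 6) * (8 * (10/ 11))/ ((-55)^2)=2432/ 19965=0.12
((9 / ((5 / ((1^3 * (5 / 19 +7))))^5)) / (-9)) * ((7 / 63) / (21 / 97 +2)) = -0.32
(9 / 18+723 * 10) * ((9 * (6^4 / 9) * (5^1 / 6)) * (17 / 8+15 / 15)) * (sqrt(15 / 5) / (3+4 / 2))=9761175 * sqrt(3) / 2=8453425.52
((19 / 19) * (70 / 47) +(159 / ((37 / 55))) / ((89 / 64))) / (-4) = -13267735 / 309542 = -42.86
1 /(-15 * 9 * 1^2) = -1 /135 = -0.01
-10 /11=-0.91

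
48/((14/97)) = 332.57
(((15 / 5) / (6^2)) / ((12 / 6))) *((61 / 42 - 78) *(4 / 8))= -3215 / 2016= -1.59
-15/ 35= -3/ 7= -0.43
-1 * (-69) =69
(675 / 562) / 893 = 675 / 501866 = 0.00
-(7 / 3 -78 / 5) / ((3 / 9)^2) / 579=199 / 965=0.21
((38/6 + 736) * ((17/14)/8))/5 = 37859/1680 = 22.54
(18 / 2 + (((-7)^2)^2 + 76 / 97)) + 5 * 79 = 272161 / 97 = 2805.78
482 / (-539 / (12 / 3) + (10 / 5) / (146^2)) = -10274312 / 2872329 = -3.58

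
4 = 4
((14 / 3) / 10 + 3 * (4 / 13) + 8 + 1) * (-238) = -482188 / 195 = -2472.76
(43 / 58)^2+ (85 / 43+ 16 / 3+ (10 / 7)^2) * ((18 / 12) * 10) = 140.81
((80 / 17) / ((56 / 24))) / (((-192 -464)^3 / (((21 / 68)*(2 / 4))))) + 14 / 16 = 35693358803 / 40792410112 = 0.87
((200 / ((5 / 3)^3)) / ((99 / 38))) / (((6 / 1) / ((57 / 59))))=8664 / 3245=2.67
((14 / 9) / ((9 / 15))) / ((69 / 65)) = 4550 / 1863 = 2.44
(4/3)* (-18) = -24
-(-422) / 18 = 23.44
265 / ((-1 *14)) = -265 / 14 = -18.93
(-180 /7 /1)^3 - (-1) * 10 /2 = -16997.92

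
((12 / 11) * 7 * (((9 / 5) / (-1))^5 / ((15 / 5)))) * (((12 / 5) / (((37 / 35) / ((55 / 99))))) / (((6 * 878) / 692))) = -889881552 / 111670625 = -7.97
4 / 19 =0.21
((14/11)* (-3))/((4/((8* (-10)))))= 840/11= 76.36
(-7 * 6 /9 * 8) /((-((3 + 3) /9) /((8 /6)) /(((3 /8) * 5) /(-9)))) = -140 /9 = -15.56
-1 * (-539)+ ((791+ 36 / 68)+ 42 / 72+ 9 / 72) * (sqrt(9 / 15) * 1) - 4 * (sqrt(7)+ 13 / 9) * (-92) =323233 * sqrt(15) / 2040+ 368 * sqrt(7)+ 9635 / 9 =2657.86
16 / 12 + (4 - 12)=-20 / 3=-6.67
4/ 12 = 1/ 3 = 0.33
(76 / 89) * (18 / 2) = 684 / 89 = 7.69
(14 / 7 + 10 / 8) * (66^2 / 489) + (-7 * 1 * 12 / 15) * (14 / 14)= 19031 / 815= 23.35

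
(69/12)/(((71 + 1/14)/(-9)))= -1449/1990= -0.73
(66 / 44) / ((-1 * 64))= -3 / 128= -0.02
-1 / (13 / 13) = -1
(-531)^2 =281961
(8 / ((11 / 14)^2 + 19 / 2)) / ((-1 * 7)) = -0.11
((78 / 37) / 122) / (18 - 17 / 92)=3588 / 3699223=0.00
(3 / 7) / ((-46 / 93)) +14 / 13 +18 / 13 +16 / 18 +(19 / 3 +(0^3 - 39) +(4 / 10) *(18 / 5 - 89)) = -60601171 / 941850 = -64.34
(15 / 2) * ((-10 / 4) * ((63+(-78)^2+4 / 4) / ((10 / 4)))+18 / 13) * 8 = -368796.92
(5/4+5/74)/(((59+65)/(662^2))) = 21364395/4588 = 4656.58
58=58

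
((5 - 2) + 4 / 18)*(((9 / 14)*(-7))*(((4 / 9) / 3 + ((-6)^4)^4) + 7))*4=-4417858115087290 / 27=-163624374632862.59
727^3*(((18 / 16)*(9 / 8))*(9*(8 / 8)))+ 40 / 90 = 4376740391.18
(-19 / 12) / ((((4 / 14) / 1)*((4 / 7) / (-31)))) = 28861 / 96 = 300.64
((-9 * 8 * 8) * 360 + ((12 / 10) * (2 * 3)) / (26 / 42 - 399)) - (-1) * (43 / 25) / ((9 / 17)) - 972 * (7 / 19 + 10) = -3888241091203 / 17882325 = -217434.87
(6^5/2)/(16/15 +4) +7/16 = 233413/304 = 767.81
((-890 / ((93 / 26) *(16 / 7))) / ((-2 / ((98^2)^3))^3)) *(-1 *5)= -4398360191102429894233765963281714995200 / 93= -47294195603251934346599630000000000000.00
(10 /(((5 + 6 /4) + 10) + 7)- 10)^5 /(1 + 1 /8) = -16402500000000 /229345007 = -71518.89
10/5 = 2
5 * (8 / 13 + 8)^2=62720 / 169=371.12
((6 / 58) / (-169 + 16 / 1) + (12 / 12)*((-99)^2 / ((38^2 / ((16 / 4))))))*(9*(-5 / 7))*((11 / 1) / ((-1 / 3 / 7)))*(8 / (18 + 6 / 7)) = 3044016780 / 177973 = 17103.81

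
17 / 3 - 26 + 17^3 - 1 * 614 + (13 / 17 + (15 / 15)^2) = 218302 / 51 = 4280.43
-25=-25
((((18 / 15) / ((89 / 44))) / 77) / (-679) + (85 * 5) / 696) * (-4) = -2.44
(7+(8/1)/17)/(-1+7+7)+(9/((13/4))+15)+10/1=6264/221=28.34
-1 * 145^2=-21025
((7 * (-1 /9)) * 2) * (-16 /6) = 112 /27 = 4.15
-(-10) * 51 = 510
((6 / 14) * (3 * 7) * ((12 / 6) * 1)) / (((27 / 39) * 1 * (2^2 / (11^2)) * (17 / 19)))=29887 / 34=879.03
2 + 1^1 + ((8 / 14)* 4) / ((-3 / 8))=-3.10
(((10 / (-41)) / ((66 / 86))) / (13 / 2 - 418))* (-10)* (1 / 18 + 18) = -1397500 / 10021671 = -0.14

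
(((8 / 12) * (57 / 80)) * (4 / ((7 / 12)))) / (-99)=-0.03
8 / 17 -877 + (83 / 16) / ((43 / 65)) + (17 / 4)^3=-37049289 / 46784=-791.92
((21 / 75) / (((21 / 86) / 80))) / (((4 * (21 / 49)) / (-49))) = -117992 / 45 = -2622.04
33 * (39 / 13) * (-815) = -80685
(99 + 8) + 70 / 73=7881 / 73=107.96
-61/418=-0.15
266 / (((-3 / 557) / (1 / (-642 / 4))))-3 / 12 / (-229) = 271433747 / 882108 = 307.71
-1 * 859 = -859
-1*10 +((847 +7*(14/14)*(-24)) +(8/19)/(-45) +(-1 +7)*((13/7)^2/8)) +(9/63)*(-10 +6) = 112447177/167580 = 671.01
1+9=10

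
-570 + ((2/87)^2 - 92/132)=-47515615/83259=-570.70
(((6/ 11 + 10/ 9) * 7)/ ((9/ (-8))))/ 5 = -9184/ 4455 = -2.06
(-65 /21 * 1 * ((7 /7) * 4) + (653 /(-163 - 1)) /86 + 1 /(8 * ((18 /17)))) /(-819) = 21874721 /1455448176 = 0.02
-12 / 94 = -6 / 47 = -0.13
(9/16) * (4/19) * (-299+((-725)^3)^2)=653492418090818967/38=17197168897126814.92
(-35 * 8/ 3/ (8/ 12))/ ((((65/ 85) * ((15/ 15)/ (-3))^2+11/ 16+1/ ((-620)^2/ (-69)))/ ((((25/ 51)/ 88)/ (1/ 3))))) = -108112500/ 35687707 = -3.03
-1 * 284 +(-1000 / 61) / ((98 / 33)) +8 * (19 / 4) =-751794 / 2989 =-251.52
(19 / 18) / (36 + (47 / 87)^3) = 1390173 / 47619862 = 0.03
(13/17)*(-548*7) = -49868/17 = -2933.41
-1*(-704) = 704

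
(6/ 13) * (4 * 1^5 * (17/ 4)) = 102/ 13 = 7.85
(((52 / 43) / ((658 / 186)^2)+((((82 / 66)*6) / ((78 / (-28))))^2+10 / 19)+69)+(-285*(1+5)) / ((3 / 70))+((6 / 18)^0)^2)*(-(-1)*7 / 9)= -648117669801369500 / 20925358452999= -30972.83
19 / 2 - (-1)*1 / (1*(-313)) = 5945 / 626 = 9.50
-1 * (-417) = 417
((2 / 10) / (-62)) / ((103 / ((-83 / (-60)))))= -83 / 1915800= -0.00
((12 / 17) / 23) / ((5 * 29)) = 12 / 56695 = 0.00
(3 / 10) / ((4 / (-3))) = -9 / 40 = -0.22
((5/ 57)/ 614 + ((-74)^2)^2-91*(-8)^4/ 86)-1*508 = 45119931031103/ 1504914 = 29981733.86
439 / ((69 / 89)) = 39071 / 69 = 566.25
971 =971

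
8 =8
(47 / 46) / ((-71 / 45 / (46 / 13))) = -2115 / 923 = -2.29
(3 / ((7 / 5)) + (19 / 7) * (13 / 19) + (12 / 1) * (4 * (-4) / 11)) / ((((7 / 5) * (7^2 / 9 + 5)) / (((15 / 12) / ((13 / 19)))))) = -158175 / 94094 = -1.68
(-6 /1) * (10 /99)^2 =-200 /3267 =-0.06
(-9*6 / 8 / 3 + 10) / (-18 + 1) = -31 / 68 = -0.46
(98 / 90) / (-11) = -49 / 495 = -0.10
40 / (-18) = -2.22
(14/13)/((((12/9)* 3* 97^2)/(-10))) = -35/122317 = -0.00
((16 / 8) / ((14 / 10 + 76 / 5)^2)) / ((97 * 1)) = 50 / 668233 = 0.00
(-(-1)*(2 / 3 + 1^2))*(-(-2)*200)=2000 / 3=666.67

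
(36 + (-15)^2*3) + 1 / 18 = 711.06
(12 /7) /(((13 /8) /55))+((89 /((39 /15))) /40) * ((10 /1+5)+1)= 502 /7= 71.71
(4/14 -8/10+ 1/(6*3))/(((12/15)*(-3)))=289/1512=0.19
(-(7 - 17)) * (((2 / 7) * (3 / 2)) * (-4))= -120 / 7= -17.14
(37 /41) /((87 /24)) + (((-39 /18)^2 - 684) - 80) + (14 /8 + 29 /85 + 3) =-685795646 /909585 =-753.97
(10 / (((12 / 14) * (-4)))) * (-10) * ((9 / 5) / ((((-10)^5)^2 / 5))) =21 / 800000000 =0.00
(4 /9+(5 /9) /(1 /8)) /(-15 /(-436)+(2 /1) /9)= 19184 /1007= 19.05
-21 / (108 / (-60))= 35 / 3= 11.67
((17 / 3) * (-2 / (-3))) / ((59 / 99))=374 / 59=6.34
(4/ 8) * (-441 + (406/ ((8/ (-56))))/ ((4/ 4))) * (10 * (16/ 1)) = -262640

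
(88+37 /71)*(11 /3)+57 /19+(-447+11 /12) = -100967 /852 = -118.51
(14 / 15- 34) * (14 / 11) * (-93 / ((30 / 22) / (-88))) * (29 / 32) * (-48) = 274676864 / 25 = 10987074.56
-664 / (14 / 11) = -3652 / 7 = -521.71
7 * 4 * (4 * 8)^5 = 939524096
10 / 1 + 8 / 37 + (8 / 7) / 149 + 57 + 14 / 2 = 2864374 / 38591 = 74.22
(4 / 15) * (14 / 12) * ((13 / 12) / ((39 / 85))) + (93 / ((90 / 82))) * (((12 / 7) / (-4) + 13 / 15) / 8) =304747 / 56700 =5.37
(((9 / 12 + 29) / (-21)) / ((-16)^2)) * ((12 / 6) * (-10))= 85 / 768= 0.11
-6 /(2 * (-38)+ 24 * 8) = -3 /58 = -0.05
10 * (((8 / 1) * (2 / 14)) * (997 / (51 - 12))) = 79760 / 273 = 292.16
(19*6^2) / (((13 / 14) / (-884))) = -651168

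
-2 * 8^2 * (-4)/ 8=64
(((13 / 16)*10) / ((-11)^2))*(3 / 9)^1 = 65 / 2904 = 0.02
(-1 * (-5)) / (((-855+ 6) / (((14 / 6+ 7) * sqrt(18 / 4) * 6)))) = -140 * sqrt(2) / 283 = -0.70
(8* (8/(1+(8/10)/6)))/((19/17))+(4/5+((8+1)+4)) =6111/95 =64.33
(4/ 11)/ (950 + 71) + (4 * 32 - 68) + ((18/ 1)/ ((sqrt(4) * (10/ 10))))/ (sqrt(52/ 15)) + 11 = 9 * sqrt(195)/ 26 + 797405/ 11231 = 75.83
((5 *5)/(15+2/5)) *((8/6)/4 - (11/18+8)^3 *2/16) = -463540375/3592512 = -129.03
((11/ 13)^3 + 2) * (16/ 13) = 3.21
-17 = -17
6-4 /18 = 52 /9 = 5.78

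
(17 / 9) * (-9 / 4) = -17 / 4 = -4.25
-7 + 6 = -1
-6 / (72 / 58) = -29 / 6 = -4.83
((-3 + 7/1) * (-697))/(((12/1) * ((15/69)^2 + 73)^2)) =-0.04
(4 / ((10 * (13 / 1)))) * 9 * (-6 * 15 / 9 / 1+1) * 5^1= -12.46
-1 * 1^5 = -1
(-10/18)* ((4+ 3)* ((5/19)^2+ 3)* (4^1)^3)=-2481920/3249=-763.90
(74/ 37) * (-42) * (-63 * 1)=5292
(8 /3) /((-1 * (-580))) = 2 /435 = 0.00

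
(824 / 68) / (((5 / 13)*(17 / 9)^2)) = 216918 / 24565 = 8.83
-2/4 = -0.50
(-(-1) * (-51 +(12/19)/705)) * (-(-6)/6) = -227711/4465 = -51.00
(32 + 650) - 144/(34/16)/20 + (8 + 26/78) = 175171/255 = 686.95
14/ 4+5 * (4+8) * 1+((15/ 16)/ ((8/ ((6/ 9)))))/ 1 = 4069/ 64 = 63.58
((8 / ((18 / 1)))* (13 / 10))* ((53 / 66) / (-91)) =-53 / 10395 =-0.01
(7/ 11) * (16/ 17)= 112/ 187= 0.60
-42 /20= -21 /10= -2.10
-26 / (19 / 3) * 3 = -234 / 19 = -12.32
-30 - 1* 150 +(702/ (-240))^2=-274311/ 1600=-171.44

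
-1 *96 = -96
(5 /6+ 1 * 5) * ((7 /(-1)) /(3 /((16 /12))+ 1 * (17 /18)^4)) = -4286520 /319717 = -13.41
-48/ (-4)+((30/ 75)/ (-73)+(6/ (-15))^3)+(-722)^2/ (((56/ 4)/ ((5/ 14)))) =5951230059/ 447125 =13309.99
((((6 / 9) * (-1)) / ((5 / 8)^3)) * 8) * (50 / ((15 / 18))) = -32768 / 25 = -1310.72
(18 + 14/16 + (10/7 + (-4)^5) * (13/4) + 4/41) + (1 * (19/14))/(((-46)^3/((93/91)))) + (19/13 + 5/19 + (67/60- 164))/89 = -32797958130853529/9920151257520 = -3306.20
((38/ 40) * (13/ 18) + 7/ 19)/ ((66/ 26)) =93769/ 225720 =0.42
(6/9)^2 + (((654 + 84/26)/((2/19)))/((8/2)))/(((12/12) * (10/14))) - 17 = 1268711/585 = 2168.74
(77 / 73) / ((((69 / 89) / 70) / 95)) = 45572450 / 5037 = 9047.54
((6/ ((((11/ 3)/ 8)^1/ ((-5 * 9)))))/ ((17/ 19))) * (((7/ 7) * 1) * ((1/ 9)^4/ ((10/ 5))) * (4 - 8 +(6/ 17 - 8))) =0.58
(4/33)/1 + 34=1126/33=34.12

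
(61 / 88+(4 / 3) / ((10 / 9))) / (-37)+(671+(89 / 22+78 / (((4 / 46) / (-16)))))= -222661653 / 16280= -13677.01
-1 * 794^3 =-500566184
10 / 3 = 3.33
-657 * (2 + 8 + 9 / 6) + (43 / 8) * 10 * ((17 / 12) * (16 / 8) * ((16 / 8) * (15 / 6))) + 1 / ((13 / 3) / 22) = -2118157 / 312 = -6788.96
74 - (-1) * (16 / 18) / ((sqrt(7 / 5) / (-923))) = 74 - 7384 * sqrt(35) / 63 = -619.40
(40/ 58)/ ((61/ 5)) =100/ 1769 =0.06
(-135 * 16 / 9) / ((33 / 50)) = -4000 / 11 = -363.64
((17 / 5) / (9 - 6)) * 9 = 51 / 5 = 10.20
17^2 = 289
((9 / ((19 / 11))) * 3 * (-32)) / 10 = -4752 / 95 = -50.02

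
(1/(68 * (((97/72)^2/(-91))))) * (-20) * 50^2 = 5896800000/159953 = 36865.83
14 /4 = 7 /2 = 3.50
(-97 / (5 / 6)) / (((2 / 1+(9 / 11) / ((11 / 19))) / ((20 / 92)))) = -70422 / 9499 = -7.41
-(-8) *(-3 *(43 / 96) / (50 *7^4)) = -43 / 480200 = -0.00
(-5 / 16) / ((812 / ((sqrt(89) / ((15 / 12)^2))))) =-sqrt(89) / 4060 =-0.00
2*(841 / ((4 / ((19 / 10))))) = 15979 / 20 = 798.95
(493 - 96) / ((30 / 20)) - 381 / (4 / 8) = -1492 / 3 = -497.33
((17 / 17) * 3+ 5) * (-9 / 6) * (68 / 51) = -16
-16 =-16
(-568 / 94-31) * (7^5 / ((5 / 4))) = -117043948 / 235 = -498059.35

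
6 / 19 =0.32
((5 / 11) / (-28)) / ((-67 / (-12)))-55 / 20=-56809 / 20636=-2.75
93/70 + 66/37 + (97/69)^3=5.89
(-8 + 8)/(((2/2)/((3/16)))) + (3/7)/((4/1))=3/28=0.11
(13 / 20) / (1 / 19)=247 / 20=12.35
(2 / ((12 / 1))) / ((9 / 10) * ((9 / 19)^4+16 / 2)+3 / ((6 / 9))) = 0.01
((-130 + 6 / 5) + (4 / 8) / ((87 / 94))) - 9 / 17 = -952396 / 7395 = -128.79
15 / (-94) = -15 / 94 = -0.16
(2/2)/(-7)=-1/7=-0.14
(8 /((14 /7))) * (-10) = -40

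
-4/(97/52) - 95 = -9423/97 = -97.14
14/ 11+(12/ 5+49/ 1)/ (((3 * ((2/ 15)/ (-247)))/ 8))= -2793062/ 11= -253914.73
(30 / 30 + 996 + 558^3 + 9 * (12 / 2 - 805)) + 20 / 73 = 12682649034 / 73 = 173734918.27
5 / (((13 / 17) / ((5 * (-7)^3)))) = -11213.46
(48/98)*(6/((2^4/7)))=9/7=1.29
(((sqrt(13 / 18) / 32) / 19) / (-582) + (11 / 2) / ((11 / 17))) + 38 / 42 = 9.40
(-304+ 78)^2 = 51076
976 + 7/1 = 983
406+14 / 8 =1631 / 4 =407.75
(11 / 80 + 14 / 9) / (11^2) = 0.01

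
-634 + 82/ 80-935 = -62719/ 40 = -1567.98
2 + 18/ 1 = 20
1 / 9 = 0.11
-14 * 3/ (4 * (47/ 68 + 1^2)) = -714/ 115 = -6.21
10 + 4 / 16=41 / 4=10.25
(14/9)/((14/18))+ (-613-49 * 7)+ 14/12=-5717/6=-952.83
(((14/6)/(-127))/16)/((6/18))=-7/2032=-0.00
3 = 3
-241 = -241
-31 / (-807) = 31 / 807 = 0.04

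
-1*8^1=-8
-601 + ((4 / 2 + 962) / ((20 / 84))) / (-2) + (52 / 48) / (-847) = -133422893 / 50820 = -2625.40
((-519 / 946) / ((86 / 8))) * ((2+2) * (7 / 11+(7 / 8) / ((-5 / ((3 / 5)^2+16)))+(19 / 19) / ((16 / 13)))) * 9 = 2.60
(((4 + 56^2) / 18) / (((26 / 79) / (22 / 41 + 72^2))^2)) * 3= 110683133068174930 / 852267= 129869082186.89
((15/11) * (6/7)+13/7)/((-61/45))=-10485/4697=-2.23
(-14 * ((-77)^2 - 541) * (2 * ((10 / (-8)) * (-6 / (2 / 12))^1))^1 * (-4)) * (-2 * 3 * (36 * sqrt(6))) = -5865592320 * sqrt(6) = -14367708223.19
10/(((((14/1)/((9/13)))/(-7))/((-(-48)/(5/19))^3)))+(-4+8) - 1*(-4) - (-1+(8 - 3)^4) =-6827154952/325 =-21006630.62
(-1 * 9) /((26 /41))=-14.19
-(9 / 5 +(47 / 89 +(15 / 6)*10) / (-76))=-1.46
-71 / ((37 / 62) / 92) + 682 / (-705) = -285538954 / 26085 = -10946.48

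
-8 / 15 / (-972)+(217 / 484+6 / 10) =1850441 / 1764180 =1.05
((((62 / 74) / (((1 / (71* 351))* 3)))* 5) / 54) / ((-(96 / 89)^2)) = -1133217865 / 2045952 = -553.88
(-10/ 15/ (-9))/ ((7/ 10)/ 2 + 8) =40/ 4509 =0.01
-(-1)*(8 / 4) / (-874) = -1 / 437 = -0.00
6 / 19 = 0.32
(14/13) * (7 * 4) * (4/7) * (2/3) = 448/39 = 11.49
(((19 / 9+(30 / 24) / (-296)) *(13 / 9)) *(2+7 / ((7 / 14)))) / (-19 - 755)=-291863 / 4639356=-0.06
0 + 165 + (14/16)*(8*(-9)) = 102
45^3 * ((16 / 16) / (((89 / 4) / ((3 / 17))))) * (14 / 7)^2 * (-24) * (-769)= 80726544000 / 1513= 53355283.54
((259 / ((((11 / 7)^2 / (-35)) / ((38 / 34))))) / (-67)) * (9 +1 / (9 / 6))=244745935 / 413457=591.95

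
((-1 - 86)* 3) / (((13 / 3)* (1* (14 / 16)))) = -6264 / 91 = -68.84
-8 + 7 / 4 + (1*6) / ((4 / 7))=17 / 4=4.25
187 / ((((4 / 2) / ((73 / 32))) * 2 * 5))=13651 / 640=21.33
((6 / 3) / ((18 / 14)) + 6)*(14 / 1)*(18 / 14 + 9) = 1088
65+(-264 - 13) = -212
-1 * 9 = -9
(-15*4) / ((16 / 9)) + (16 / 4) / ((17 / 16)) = -2039 / 68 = -29.99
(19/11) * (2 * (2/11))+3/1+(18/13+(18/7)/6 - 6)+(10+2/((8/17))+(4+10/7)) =842115/44044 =19.12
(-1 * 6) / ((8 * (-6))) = 1 / 8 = 0.12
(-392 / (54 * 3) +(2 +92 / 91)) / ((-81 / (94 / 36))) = -102413 / 5373459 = -0.02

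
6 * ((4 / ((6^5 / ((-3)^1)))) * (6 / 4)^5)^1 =-9 / 128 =-0.07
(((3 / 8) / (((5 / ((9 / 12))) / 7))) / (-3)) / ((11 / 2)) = -21 / 880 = -0.02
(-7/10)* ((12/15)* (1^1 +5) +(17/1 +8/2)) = -903/50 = -18.06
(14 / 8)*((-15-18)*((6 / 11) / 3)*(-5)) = 105 / 2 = 52.50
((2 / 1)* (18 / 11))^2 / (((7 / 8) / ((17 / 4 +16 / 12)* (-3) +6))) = -111456 / 847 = -131.59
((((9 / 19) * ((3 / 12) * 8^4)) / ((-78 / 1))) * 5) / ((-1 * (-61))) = -7680 / 15067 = -0.51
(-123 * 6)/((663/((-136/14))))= 984/91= 10.81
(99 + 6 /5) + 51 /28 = 14283 /140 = 102.02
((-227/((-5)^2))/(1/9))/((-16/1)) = 2043/400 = 5.11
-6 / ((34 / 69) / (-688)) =142416 / 17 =8377.41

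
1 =1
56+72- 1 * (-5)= 133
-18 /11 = -1.64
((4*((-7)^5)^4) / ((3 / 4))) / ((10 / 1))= 638338130380896008 / 15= 42555875358726400.53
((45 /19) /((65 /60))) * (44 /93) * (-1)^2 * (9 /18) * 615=2435400 /7657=318.06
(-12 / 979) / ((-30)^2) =-1 / 73425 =-0.00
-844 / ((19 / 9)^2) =-189.37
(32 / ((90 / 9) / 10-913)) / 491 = -2 / 27987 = -0.00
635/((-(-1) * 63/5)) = 3175/63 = 50.40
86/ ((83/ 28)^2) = 9.79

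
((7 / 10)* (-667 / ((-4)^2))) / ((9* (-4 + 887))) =-4669 / 1271520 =-0.00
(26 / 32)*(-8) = -13 / 2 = -6.50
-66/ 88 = -3/ 4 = -0.75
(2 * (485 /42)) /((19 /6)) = 970 /133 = 7.29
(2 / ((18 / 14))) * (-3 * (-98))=1372 / 3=457.33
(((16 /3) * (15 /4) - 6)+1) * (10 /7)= 150 /7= 21.43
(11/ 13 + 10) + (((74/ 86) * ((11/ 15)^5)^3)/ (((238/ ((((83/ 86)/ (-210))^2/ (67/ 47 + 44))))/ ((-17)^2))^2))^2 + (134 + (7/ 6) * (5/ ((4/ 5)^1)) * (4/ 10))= 6152177194469086242971036835788622902683878436001835056811887677372443152312236059537840228877/ 41635488366542772717169829785388083083536579668551437381029129028320312500000000000000000000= 147.76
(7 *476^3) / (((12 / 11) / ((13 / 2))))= 13494753272 / 3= 4498251090.67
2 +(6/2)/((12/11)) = 19/4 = 4.75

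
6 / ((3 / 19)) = 38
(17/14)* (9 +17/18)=3043/252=12.08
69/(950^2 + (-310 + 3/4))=92/1202921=0.00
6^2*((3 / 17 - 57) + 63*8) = 273672 / 17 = 16098.35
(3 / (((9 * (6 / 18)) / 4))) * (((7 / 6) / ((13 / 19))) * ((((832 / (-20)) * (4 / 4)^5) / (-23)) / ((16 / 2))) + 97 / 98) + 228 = 3947338 / 16905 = 233.50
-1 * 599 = -599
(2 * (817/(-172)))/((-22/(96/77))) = 456/847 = 0.54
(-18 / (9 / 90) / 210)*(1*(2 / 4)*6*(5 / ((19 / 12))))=-1080 / 133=-8.12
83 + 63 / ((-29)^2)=69866 / 841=83.07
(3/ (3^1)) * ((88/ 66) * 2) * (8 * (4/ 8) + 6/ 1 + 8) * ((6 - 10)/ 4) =-48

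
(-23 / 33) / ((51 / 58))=-1334 / 1683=-0.79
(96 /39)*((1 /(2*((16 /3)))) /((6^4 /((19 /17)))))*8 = 19 /11934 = 0.00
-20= -20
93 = 93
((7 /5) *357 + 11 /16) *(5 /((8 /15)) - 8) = 440429 /640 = 688.17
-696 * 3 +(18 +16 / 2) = -2062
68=68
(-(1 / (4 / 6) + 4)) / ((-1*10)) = 11 / 20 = 0.55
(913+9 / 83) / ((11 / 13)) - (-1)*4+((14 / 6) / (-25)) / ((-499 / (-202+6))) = 37008180164 / 34169025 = 1083.09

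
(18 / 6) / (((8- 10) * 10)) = -3 / 20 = -0.15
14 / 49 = 2 / 7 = 0.29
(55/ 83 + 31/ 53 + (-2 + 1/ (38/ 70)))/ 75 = 3643/ 250743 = 0.01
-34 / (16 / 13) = -221 / 8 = -27.62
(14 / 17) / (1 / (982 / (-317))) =-13748 / 5389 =-2.55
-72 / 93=-24 / 31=-0.77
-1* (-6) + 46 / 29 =7.59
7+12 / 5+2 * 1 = 57 / 5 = 11.40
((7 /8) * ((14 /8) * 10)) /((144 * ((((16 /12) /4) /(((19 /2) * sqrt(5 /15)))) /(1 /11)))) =4655 * sqrt(3) /50688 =0.16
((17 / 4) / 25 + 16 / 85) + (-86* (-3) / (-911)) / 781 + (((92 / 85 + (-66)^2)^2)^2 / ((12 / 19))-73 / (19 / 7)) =4832094175989264130725275760191 / 8467982673067500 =570631089191737.00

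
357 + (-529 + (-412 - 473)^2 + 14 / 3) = 2349173 / 3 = 783057.67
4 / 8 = 1 / 2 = 0.50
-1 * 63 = -63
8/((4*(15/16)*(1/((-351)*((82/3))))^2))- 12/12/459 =450651517051/2295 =196362316.80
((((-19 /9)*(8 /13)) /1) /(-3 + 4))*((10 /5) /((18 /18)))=-304 /117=-2.60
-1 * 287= -287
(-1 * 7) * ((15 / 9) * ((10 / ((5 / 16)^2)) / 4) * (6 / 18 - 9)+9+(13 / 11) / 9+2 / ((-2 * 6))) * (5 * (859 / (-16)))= -2147873665 / 3168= -677990.42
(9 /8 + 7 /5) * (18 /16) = 909 /320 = 2.84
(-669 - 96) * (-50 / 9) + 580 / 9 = 38830 / 9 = 4314.44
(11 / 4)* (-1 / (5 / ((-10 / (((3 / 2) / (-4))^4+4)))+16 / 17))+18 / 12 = 1212451 / 297666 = 4.07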